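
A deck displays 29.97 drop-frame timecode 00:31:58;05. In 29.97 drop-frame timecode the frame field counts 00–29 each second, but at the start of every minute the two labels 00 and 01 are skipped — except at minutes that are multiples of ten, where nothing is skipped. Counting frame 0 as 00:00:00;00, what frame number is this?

As if non-drop at 30 labels/s: (0 × 3600 + 31 × 60 + 58) × 30 + 5 = 57545.
Minute boundaries passed: 31; those not divisible by 10: 31 − 3 = 28; dropped labels = 2 × 28 = 56.
Actual frame index = 57545 − 56 = 57489.

57489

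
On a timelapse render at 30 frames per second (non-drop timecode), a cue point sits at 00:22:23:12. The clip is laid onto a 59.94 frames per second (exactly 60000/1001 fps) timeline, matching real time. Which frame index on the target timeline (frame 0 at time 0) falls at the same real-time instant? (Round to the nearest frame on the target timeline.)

Source frame index: (0×3600 + 22×60 + 23) × 30 + 12 = 40302.
Real time: 40302 / (30) = 6717/5 s.
Target frame: (6717/5) × (60000/1001) = 80604000/1001 ≈ 80523.477 → 80523.

frame 80523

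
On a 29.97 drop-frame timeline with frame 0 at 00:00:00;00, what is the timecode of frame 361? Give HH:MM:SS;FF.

00:00:12;01

Ten DF minutes hold 17982 frames, so frame 361 lies in block 0 (frames 0–17981) with 361 frames into that block.
The block's first minute is 1800 frames and the rest 1798 each; 361 frames reaches minute 0, so 0 × 18 + 0 × 2 = 0 labels have been skipped so far.
Adding those back, label number 361 + 0 = 361 at 30 labels/s is 12 s + 1 f = 0 h 0 min 12 s frame 1, i.e. 00:00:12;01.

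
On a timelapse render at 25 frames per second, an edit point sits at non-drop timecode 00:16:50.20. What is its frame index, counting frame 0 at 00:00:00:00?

frame 25270

Total seconds to the label: (0 × 3600 + 16 × 60 + 50) = 1010.
Frame index = 1010 × 25 + 20 = 25270.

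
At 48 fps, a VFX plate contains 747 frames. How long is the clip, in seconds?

Running time = 747 / (48) = 15.5625 s.

15.5625 seconds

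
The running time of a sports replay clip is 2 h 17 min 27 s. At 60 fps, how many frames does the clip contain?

2 h 17 min 27 s = 8247 s.
Frames = 8247 × 60 = 494820.

494820 frames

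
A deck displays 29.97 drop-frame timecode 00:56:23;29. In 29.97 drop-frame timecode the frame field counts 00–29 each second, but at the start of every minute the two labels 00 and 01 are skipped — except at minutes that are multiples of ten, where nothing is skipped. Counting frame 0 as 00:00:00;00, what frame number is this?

101417

As if non-drop at 30 labels/s: (0 × 3600 + 56 × 60 + 23) × 30 + 29 = 101519.
Minute boundaries passed: 56; those not divisible by 10: 56 − 5 = 51; dropped labels = 2 × 51 = 102.
Actual frame index = 101519 − 102 = 101417.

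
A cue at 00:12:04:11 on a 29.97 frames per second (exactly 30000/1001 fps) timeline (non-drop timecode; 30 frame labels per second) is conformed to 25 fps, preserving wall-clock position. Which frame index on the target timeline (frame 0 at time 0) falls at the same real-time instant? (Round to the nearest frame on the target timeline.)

frame 18127

Source frame index: (0×3600 + 12×60 + 4) × 30 + 11 = 21731.
Real time: 21731 / (30000/1001) = 21752731/30000 s.
Target frame: (21752731/30000) × (25) = 21752731/1200 ≈ 18127.276 → 18127.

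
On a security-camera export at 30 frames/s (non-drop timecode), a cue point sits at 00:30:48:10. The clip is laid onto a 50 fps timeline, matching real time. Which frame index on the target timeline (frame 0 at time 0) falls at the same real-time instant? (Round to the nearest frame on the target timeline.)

frame 92417

Source frame index: (0×3600 + 30×60 + 48) × 30 + 10 = 55450.
Real time: 55450 / (30) = 5545/3 s.
Target frame: (5545/3) × (50) = 277250/3 ≈ 92416.667 → 92417.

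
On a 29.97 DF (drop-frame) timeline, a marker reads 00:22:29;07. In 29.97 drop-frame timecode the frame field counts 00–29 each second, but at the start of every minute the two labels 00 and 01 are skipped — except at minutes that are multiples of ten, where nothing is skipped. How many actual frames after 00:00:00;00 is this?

40437

As if non-drop at 30 labels/s: (0 × 3600 + 22 × 60 + 29) × 30 + 7 = 40477.
Minute boundaries passed: 22; those not divisible by 10: 22 − 2 = 20; dropped labels = 2 × 20 = 40.
Actual frame index = 40477 − 40 = 40437.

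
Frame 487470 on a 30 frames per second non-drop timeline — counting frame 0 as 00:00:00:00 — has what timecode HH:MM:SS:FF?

487470 ÷ 30 = 16249 full seconds, remainder 0 frames.
16249 s = 4 h 30 min 49 s.
Timecode: 04:30:49:00.

04:30:49:00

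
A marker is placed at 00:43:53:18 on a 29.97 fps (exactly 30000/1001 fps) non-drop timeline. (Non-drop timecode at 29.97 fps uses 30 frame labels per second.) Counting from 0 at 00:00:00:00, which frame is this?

Total seconds to the label: (0 × 3600 + 43 × 60 + 53) = 2633.
Frame index = 2633 × 30 + 18 = 79008.

79008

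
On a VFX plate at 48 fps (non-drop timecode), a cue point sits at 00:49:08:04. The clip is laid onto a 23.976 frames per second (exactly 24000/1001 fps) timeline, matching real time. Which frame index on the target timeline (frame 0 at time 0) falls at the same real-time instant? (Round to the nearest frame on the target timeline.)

Source frame index: (0×3600 + 49×60 + 8) × 48 + 4 = 141508.
Real time: 141508 / (48) = 35377/12 s.
Target frame: (35377/12) × (24000/1001) = 70754000/1001 ≈ 70683.317 → 70683.

frame 70683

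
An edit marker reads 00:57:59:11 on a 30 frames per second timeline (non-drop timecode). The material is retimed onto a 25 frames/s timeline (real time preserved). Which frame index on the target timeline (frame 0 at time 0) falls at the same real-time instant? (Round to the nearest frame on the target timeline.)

frame 86984

Source frame index: (0×3600 + 57×60 + 59) × 30 + 11 = 104381.
Real time: 104381 / (30) = 104381/30 s.
Target frame: (104381/30) × (25) = 521905/6 ≈ 86984.167 → 86984.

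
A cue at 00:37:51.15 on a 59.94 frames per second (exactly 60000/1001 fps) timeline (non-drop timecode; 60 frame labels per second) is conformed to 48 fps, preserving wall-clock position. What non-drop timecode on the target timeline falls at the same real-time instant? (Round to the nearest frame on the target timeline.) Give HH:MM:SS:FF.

00:37:53:25

Source frame index: (0×3600 + 37×60 + 51) × 60 + 15 = 136275.
Real time: 136275 / (60000/1001) = 1818817/800 s.
Target frame: (1818817/800) × (48) = 5456451/50 ≈ 109129.020 → 109129.
At 48 labels/s: frame 109129 → 00:37:53:25.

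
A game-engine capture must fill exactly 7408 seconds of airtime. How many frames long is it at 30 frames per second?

Frames = 7408 × 30 = 222240.

222240 frames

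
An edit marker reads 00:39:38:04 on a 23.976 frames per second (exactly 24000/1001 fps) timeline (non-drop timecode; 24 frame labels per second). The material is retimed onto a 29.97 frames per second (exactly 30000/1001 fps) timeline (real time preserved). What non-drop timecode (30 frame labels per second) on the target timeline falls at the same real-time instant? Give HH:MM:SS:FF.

Source frame index: (0×3600 + 39×60 + 38) × 24 + 4 = 57076.
Real time: 57076 / (24000/1001) = 14283269/6000 s.
Target frame: (14283269/6000) × (30000/1001) = 71345.
At 30 labels/s: frame 71345 → 00:39:38:05.

00:39:38:05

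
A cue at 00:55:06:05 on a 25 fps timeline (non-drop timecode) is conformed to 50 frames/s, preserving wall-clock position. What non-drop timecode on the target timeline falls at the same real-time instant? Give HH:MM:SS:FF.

Source frame index: (0×3600 + 55×60 + 6) × 25 + 5 = 82655.
Real time: 82655 / (25) = 16531/5 s.
Target frame: (16531/5) × (50) = 165310.
At 50 labels/s: frame 165310 → 00:55:06:10.

00:55:06:10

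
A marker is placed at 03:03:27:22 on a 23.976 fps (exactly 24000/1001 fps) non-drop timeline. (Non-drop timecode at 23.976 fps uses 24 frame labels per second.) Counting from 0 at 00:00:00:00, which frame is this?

264190

Total seconds to the label: (3 × 3600 + 3 × 60 + 27) = 11007.
Frame index = 11007 × 24 + 22 = 264190.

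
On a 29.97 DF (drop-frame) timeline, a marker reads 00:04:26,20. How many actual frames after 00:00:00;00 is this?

Complete 10-minute blocks: 0, each 17982 frames → 0.
Remaining 4 whole minutes in the current block: 1800 + 3 × 1798 = 7194 frames.
Within the current minute: 26 × 30 + 20 − 2 = 798 (labels ;00/;01 skipped at this minute). Total = 0 + 7194 + 798 = 7992.

7992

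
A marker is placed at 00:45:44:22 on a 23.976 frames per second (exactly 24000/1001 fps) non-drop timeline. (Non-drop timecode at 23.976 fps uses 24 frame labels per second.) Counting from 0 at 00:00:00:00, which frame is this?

Total seconds to the label: (0 × 3600 + 45 × 60 + 44) = 2744.
Frame index = 2744 × 24 + 22 = 65878.

frame 65878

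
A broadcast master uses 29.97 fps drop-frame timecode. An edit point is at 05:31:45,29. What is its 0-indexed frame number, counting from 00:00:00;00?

596583

As if non-drop at 30 labels/s: (5 × 3600 + 31 × 60 + 45) × 30 + 29 = 597179.
Minute boundaries passed: 331; those not divisible by 10: 331 − 33 = 298; dropped labels = 2 × 298 = 596.
Actual frame index = 597179 − 596 = 596583.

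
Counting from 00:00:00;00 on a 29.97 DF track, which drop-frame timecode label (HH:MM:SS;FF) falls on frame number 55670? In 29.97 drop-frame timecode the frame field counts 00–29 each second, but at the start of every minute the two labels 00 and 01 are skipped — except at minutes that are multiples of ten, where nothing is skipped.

00:30:57;14

Ten DF minutes hold 17982 frames, so frame 55670 lies in block 3 (frames 53946–71927) with 1724 frames into that block.
The block's first minute is 1800 frames and the rest 1798 each; 1724 frames reaches minute 0, so 3 × 18 + 0 × 2 = 54 labels have been skipped so far.
Adding those back, label number 55670 + 54 = 55724 at 30 labels/s is 1857 s + 14 f = 0 h 30 min 57 s frame 14, i.e. 00:30:57;14.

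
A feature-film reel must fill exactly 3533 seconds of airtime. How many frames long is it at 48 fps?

169584 frames

Frames = 3533 × 48 = 169584.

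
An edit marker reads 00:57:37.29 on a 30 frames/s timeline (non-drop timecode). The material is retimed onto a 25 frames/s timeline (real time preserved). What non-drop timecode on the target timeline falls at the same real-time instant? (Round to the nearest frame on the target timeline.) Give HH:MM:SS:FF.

00:57:37:24

Source frame index: (0×3600 + 57×60 + 37) × 30 + 29 = 103739.
Real time: 103739 / (30) = 103739/30 s.
Target frame: (103739/30) × (25) = 518695/6 ≈ 86449.167 → 86449.
At 25 labels/s: frame 86449 → 00:57:37:24.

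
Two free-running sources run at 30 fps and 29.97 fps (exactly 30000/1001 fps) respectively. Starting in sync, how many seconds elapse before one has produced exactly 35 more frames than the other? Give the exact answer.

The gap grows by |30000/1001 − 30| = 30/1001 frames per second.
Time for a 35-frame gap: 35 ÷ (30/1001) = 7007/6 s.

7007/6 seconds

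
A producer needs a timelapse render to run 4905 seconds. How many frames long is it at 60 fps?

294300 frames

Frames = 4905 × 60 = 294300.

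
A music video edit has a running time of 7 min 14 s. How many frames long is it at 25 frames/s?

10850 frames

7 min 14 s = 434 s.
Frames = 434 × 25 = 10850.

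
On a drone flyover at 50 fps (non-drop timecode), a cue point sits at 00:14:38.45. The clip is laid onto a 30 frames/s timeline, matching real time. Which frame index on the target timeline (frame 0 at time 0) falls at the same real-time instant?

frame 26367

Source frame index: (0×3600 + 14×60 + 38) × 50 + 45 = 43945.
Real time: 43945 / (50) = 8789/10 s.
Target frame: (8789/10) × (30) = 26367.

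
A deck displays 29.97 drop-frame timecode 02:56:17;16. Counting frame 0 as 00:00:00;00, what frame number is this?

317008

As if non-drop at 30 labels/s: (2 × 3600 + 56 × 60 + 17) × 30 + 16 = 317326.
Minute boundaries passed: 176; those not divisible by 10: 176 − 17 = 159; dropped labels = 2 × 159 = 318.
Actual frame index = 317326 − 318 = 317008.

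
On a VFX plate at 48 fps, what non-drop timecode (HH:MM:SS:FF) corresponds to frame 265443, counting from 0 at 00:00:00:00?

01:32:10:03

265443 ÷ 48 = 5530 full seconds, remainder 3 frames.
5530 s = 1 h 32 min 10 s.
Timecode: 01:32:10:03.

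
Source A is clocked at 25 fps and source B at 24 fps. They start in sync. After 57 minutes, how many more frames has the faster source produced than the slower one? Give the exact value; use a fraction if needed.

3420 frames

57 min = 3420 s.
A emits 25 × 3420 = 85500 frames; B emits 24 × 3420 = 82080.
Difference = 3420 frames; B is behind A.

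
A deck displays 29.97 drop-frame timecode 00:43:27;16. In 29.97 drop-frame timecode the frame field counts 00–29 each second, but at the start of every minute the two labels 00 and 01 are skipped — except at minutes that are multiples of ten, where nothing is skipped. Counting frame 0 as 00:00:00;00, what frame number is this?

78148

Complete 10-minute blocks: 4, each 17982 frames → 71928.
Remaining 3 whole minutes in the current block: 1800 + 2 × 1798 = 5396 frames.
Within the current minute: 27 × 30 + 16 − 2 = 824 (labels ;00/;01 skipped at this minute). Total = 71928 + 5396 + 824 = 78148.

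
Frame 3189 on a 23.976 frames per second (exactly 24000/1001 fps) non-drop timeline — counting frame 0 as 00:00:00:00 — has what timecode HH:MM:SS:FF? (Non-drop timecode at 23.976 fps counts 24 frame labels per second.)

00:02:12:21

3189 ÷ 24 = 132 full seconds, remainder 21 frames.
132 s = 0 h 2 min 12 s.
Timecode: 00:02:12:21.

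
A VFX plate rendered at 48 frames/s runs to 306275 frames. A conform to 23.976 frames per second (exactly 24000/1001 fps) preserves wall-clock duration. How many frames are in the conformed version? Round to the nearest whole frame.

152985 frames

Frames at target rate = 306275 × (24000/1001) / (48) = 153137500/1001 ≈ 152984.515.
Nearest whole frame: 152985.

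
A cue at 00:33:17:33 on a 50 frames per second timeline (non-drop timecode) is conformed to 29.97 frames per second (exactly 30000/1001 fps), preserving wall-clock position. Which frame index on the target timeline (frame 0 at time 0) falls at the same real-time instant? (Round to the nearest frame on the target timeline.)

frame 59870

Source frame index: (0×3600 + 33×60 + 17) × 50 + 33 = 99883.
Real time: 99883 / (50) = 99883/50 s.
Target frame: (99883/50) × (30000/1001) = 8561400/143 ≈ 59869.930 → 59870.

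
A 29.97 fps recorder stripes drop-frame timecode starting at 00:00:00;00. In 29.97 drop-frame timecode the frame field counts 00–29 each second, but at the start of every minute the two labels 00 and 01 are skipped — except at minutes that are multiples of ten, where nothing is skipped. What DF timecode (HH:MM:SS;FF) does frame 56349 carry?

00:31:20;05

Each 10-minute DF block holds 10 × 60 × 30 − 9 × 2 = 17982 frames. 56349 ÷ 17982 → 3 full blocks, remainder 2403.
Within the partial block the first minute is 1800 frames and each further minute 1798, so 1 further minute boundary passed. Total skipped labels = 18 × 3 + 2 × 1 = 56.
Non-drop label index = 56349 + 56 = 56405; at 30 labels/s that is 00:31:20:05, i.e. DF 00:31:20;05.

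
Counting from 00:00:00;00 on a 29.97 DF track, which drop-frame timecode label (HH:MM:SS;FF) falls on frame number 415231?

Ten DF minutes hold 17982 frames, so frame 415231 lies in block 23 (frames 413586–431567) with 1645 frames into that block.
The block's first minute is 1800 frames and the rest 1798 each; 1645 frames reaches minute 0, so 23 × 18 + 0 × 2 = 414 labels have been skipped so far.
Adding those back, label number 415231 + 414 = 415645 at 30 labels/s is 13854 s + 25 f = 3 h 50 min 54 s frame 25, i.e. 03:50:54;25.

03:50:54;25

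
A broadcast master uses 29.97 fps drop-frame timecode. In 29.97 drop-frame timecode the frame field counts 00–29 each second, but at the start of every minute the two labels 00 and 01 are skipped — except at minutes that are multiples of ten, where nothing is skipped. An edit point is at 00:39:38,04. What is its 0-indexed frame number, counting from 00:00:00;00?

71272

As if non-drop at 30 labels/s: (0 × 3600 + 39 × 60 + 38) × 30 + 4 = 71344.
Minute boundaries passed: 39; those not divisible by 10: 39 − 3 = 36; dropped labels = 2 × 36 = 72.
Actual frame index = 71344 − 72 = 71272.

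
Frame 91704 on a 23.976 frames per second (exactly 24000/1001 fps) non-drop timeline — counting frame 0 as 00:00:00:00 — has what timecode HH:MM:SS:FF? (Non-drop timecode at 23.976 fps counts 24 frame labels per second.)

01:03:41:00

91704 ÷ 24 = 3821 full seconds, remainder 0 frames.
3821 s = 1 h 3 min 41 s.
Timecode: 01:03:41:00.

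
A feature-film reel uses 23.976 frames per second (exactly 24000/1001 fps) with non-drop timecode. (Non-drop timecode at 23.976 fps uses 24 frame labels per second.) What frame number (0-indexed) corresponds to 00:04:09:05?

Total seconds to the label: (0 × 3600 + 4 × 60 + 9) = 249.
Frame index = 249 × 24 + 5 = 5981.

5981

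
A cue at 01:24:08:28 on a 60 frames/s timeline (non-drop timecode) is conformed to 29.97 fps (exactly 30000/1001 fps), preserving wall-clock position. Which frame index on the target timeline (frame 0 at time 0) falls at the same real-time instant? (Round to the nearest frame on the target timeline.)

frame 151303

Source frame index: (1×3600 + 24×60 + 8) × 60 + 28 = 302908.
Real time: 302908 / (60) = 75727/15 s.
Target frame: (75727/15) × (30000/1001) = 151454000/1001 ≈ 151302.697 → 151303.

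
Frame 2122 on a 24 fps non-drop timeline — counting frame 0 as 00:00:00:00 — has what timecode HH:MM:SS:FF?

00:01:28:10

2122 ÷ 24 = 88 full seconds, remainder 10 frames.
88 s = 0 h 1 min 28 s.
Timecode: 00:01:28:10.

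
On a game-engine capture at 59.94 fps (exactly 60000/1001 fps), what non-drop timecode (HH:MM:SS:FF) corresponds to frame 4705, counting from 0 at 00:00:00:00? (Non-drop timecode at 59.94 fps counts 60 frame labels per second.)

00:01:18:25

4705 ÷ 60 = 78 full seconds, remainder 25 frames.
78 s = 0 h 1 min 18 s.
Timecode: 00:01:18:25.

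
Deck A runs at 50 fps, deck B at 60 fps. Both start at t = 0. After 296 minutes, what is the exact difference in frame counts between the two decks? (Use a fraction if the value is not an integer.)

296 min = 17760 s.
A emits 50 × 17760 = 888000 frames; B emits 60 × 17760 = 1065600.
Difference = 177600 frames; B is ahead of A.

177600 frames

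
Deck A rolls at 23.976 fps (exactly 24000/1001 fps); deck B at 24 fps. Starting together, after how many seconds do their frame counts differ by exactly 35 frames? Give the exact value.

35035/24 seconds

The gap grows by |24 − 24000/1001| = 24/1001 frames per second.
Time for a 35-frame gap: 35 ÷ (24/1001) = 35035/24 s.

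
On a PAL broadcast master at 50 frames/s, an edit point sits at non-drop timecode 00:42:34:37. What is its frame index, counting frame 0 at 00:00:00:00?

Total seconds to the label: (0 × 3600 + 42 × 60 + 34) = 2554.
Frame index = 2554 × 50 + 37 = 127737.

127737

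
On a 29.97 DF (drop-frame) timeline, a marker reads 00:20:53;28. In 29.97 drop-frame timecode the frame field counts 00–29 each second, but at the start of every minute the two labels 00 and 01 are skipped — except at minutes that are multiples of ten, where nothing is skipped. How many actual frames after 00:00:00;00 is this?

37582

As if non-drop at 30 labels/s: (0 × 3600 + 20 × 60 + 53) × 30 + 28 = 37618.
Minute boundaries passed: 20; those not divisible by 10: 20 − 2 = 18; dropped labels = 2 × 18 = 36.
Actual frame index = 37618 − 36 = 37582.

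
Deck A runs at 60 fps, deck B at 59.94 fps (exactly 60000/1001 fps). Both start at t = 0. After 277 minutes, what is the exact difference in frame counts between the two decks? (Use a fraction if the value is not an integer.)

997200/1001 frames

277 min = 16620 s.
A emits 60 × 16620 = 997200 frames; B emits 60000/1001 × 16620 = 997200000/1001.
Difference = 997200/1001 frames (≈ 996.2038); B is behind A.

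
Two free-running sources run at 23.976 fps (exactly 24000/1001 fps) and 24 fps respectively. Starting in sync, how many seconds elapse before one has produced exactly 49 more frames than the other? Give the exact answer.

The gap grows by |24 − 24000/1001| = 24/1001 frames per second.
Time for a 49-frame gap: 49 ÷ (24/1001) = 49049/24 s.

49049/24 seconds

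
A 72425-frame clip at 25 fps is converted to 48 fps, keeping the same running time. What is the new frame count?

Target frames = source frames × (target rate / source rate) = 72425 × (48)/(25) = 72425 × 48/25 = 139056.

139056 frames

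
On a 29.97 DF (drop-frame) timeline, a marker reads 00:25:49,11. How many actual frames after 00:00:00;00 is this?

As if non-drop at 30 labels/s: (0 × 3600 + 25 × 60 + 49) × 30 + 11 = 46481.
Minute boundaries passed: 25; those not divisible by 10: 25 − 2 = 23; dropped labels = 2 × 23 = 46.
Actual frame index = 46481 − 46 = 46435.

46435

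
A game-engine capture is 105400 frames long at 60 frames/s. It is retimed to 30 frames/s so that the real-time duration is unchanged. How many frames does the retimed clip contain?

52700 frames

Target frames = source frames × (target rate / source rate) = 105400 × (30)/(60) = 105400 × 1/2 = 52700.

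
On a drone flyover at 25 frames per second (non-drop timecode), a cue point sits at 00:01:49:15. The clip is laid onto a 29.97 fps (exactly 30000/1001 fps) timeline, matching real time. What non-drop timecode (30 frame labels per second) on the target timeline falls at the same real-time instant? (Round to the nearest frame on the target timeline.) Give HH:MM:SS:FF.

00:01:49:15

Source frame index: (0×3600 + 1×60 + 49) × 25 + 15 = 2740.
Real time: 2740 / (25) = 548/5 s.
Target frame: (548/5) × (30000/1001) = 3288000/1001 ≈ 3284.715 → 3285.
At 30 labels/s: frame 3285 → 00:01:49:15.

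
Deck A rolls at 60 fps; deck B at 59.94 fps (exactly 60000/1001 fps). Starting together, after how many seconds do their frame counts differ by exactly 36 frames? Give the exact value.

600.6 seconds

The gap grows by |60000/1001 − 60| = 60/1001 frames per second.
Time for a 36-frame gap: 36 ÷ (60/1001) = 600.6 s.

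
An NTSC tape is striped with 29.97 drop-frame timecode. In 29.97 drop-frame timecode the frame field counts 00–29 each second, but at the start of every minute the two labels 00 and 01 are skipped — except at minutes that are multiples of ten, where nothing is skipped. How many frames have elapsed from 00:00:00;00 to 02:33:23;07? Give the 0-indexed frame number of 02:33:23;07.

275821

As if non-drop at 30 labels/s: (2 × 3600 + 33 × 60 + 23) × 30 + 7 = 276097.
Minute boundaries passed: 153; those not divisible by 10: 153 − 15 = 138; dropped labels = 2 × 138 = 276.
Actual frame index = 276097 − 276 = 275821.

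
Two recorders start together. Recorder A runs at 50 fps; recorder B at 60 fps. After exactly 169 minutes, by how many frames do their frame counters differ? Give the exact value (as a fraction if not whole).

169 min = 10140 s.
A emits 50 × 10140 = 507000 frames; B emits 60 × 10140 = 608400.
Difference = 101400 frames; B is ahead of A.

101400 frames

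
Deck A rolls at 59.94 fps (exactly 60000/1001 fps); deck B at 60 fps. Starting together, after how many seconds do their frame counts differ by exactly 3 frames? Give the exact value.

50.05 seconds

The gap grows by |60 − 60000/1001| = 60/1001 frames per second.
Time for a 3-frame gap: 3 ÷ (60/1001) = 50.05 s.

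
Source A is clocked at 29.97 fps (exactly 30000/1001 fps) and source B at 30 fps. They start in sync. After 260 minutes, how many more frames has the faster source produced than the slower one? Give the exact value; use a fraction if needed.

260 min = 15600 s.
A emits 30000/1001 × 15600 = 36000000/77 frames; B emits 30 × 15600 = 468000.
Difference = 36000/77 frames (≈ 467.5325); B is ahead of A.

36000/77 frames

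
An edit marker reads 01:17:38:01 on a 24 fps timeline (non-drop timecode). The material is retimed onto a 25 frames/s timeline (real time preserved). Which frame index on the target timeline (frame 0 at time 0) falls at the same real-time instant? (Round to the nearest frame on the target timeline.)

frame 116451

Source frame index: (1×3600 + 17×60 + 38) × 24 + 1 = 111793.
Real time: 111793 / (24) = 111793/24 s.
Target frame: (111793/24) × (25) = 2794825/24 ≈ 116451.042 → 116451.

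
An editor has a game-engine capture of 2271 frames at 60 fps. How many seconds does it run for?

37.85 seconds

Running time = 2271 / (60) = 37.85 s.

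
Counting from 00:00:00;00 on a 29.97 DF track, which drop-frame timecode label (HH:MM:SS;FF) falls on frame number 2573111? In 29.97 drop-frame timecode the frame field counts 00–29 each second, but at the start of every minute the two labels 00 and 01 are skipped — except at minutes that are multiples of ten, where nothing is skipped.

23:50:56;05

Each 10-minute DF block holds 10 × 60 × 30 − 9 × 2 = 17982 frames. 2573111 ÷ 17982 → 143 full blocks, remainder 1685.
Within the partial block the first minute is 1800 frames and each further minute 1798, so 0 further minute boundaries passed. Total skipped labels = 18 × 143 + 2 × 0 = 2574.
Non-drop label index = 2573111 + 2574 = 2575685; at 30 labels/s that is 23:50:56:05, i.e. DF 23:50:56;05.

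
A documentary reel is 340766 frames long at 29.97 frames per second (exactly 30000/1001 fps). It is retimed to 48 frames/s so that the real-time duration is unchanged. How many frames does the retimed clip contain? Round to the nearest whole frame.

545771 frames

Frames at target rate = 340766 × (48) / (30000/1001) = 341106766/625 ≈ 545770.826.
Nearest whole frame: 545771.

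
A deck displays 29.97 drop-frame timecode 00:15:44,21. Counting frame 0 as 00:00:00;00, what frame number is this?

As if non-drop at 30 labels/s: (0 × 3600 + 15 × 60 + 44) × 30 + 21 = 28341.
Minute boundaries passed: 15; those not divisible by 10: 15 − 1 = 14; dropped labels = 2 × 14 = 28.
Actual frame index = 28341 − 28 = 28313.

28313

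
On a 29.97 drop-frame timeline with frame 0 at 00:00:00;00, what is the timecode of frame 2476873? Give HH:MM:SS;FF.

22:57:25;03

Each 10-minute DF block holds 10 × 60 × 30 − 9 × 2 = 17982 frames. 2476873 ÷ 17982 → 137 full blocks, remainder 13339.
Within the partial block the first minute is 1800 frames and each further minute 1798, so 7 further minute boundaries passed. Total skipped labels = 18 × 137 + 2 × 7 = 2480.
Non-drop label index = 2476873 + 2480 = 2479353; at 30 labels/s that is 22:57:25:03, i.e. DF 22:57:25;03.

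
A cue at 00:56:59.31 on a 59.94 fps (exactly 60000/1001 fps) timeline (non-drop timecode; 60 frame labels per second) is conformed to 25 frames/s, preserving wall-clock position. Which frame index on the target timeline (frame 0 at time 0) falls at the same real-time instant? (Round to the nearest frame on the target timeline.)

frame 85573

Source frame index: (0×3600 + 56×60 + 59) × 60 + 31 = 205171.
Real time: 205171 / (60000/1001) = 205376171/60000 s.
Target frame: (205376171/60000) × (25) = 205376171/2400 ≈ 85573.405 → 85573.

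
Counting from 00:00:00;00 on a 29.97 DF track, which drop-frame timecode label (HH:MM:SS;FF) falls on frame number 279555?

02:35:27;25

Ten DF minutes hold 17982 frames, so frame 279555 lies in block 15 (frames 269730–287711) with 9825 frames into that block.
The block's first minute is 1800 frames and the rest 1798 each; 9825 frames reaches minute 5, so 15 × 18 + 5 × 2 = 280 labels have been skipped so far.
Adding those back, label number 279555 + 280 = 279835 at 30 labels/s is 9327 s + 25 f = 2 h 35 min 27 s frame 25, i.e. 02:35:27;25.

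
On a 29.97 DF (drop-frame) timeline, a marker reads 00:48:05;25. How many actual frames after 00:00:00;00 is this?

Complete 10-minute blocks: 4, each 17982 frames → 71928.
Remaining 8 whole minutes in the current block: 1800 + 7 × 1798 = 14386 frames.
Within the current minute: 5 × 30 + 25 − 2 = 173 (labels ;00/;01 skipped at this minute). Total = 71928 + 14386 + 173 = 86487.

86487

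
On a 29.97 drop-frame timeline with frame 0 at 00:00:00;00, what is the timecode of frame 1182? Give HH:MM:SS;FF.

00:00:39;12

Ten DF minutes hold 17982 frames, so frame 1182 lies in block 0 (frames 0–17981) with 1182 frames into that block.
The block's first minute is 1800 frames and the rest 1798 each; 1182 frames reaches minute 0, so 0 × 18 + 0 × 2 = 0 labels have been skipped so far.
Adding those back, label number 1182 + 0 = 1182 at 30 labels/s is 39 s + 12 f = 0 h 0 min 39 s frame 12, i.e. 00:00:39;12.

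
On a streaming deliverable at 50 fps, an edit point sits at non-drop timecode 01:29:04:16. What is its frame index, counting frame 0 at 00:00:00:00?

267216

Total seconds to the label: (1 × 3600 + 29 × 60 + 4) = 5344.
Frame index = 5344 × 50 + 16 = 267216.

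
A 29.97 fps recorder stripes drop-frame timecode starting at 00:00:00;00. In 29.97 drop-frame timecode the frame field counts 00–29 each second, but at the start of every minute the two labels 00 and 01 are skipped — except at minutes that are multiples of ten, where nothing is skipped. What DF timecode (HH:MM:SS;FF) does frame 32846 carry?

Ten DF minutes hold 17982 frames, so frame 32846 lies in block 1 (frames 17982–35963) with 14864 frames into that block.
The block's first minute is 1800 frames and the rest 1798 each; 14864 frames reaches minute 8, so 1 × 18 + 8 × 2 = 34 labels have been skipped so far.
Adding those back, label number 32846 + 34 = 32880 at 30 labels/s is 1096 s + 0 f = 0 h 18 min 16 s frame 0, i.e. 00:18:16;00.

00:18:16;00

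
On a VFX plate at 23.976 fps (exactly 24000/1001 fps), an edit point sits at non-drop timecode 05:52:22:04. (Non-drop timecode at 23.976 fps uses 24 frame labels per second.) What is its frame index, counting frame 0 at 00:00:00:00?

Total seconds to the label: (5 × 3600 + 52 × 60 + 22) = 21142.
Frame index = 21142 × 24 + 4 = 507412.

507412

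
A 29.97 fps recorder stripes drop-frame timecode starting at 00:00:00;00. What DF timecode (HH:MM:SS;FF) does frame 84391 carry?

00:46:55;25

Ten DF minutes hold 17982 frames, so frame 84391 lies in block 4 (frames 71928–89909) with 12463 frames into that block.
The block's first minute is 1800 frames and the rest 1798 each; 12463 frames reaches minute 6, so 4 × 18 + 6 × 2 = 84 labels have been skipped so far.
Adding those back, label number 84391 + 84 = 84475 at 30 labels/s is 2815 s + 25 f = 0 h 46 min 55 s frame 25, i.e. 00:46:55;25.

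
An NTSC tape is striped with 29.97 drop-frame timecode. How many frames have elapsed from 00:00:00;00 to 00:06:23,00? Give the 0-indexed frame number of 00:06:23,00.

Complete 10-minute blocks: 0, each 17982 frames → 0.
Remaining 6 whole minutes in the current block: 1800 + 5 × 1798 = 10790 frames.
Within the current minute: 23 × 30 + 0 − 2 = 688 (labels ;00/;01 skipped at this minute). Total = 0 + 10790 + 688 = 11478.

11478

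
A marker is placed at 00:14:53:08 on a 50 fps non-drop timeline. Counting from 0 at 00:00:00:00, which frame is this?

44658

Total seconds to the label: (0 × 3600 + 14 × 60 + 53) = 893.
Frame index = 893 × 50 + 8 = 44658.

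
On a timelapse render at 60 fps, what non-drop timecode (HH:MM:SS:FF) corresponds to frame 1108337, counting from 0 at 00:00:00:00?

05:07:52:17

1108337 ÷ 60 = 18472 full seconds, remainder 17 frames.
18472 s = 5 h 7 min 52 s.
Timecode: 05:07:52:17.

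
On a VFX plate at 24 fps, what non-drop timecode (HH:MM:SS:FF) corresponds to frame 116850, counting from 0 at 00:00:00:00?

116850 ÷ 24 = 4868 full seconds, remainder 18 frames.
4868 s = 1 h 21 min 8 s.
Timecode: 01:21:08:18.

01:21:08:18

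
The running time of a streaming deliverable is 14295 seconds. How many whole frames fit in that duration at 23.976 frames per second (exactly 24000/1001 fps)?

Frames = 14295 × 24000/1001 = 343080000/1001 ≈ 342737.2627.
Complete frames: 342737.

342737 frames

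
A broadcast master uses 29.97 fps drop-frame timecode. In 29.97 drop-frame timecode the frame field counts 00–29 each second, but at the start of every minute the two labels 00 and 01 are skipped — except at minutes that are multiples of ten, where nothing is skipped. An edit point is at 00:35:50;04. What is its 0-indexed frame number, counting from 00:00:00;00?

Complete 10-minute blocks: 3, each 17982 frames → 53946.
Remaining 5 whole minutes in the current block: 1800 + 4 × 1798 = 8992 frames.
Within the current minute: 50 × 30 + 4 − 2 = 1502 (labels ;00/;01 skipped at this minute). Total = 53946 + 8992 + 1502 = 64440.

64440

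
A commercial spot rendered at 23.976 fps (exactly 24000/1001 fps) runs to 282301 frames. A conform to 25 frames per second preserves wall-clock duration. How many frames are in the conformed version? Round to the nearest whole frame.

294358 frames

Frames at target rate = 282301 × (25) / (24000/1001) = 282583301/960 ≈ 294357.605.
Nearest whole frame: 294358.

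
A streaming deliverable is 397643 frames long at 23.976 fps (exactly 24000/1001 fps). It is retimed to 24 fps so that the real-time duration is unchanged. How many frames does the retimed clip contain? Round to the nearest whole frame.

Frames at target rate = 397643 × (24) / (24000/1001) = 398040643/1000 ≈ 398040.643.
Nearest whole frame: 398041.

398041 frames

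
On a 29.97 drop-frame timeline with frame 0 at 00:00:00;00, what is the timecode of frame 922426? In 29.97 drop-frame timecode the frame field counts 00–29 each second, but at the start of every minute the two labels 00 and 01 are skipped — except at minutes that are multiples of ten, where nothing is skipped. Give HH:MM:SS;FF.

08:32:58;08

Each 10-minute DF block holds 10 × 60 × 30 − 9 × 2 = 17982 frames. 922426 ÷ 17982 → 51 full blocks, remainder 5344.
Within the partial block the first minute is 1800 frames and each further minute 1798, so 2 further minute boundaries passed. Total skipped labels = 18 × 51 + 2 × 2 = 922.
Non-drop label index = 922426 + 922 = 923348; at 30 labels/s that is 08:32:58:08, i.e. DF 08:32:58;08.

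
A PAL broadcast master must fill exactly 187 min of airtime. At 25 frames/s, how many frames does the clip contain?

280500 frames

187 min = 11220 s.
Frames = 11220 × 25 = 280500.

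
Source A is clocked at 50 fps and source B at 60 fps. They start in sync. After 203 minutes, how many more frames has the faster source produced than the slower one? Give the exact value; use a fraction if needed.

203 min = 12180 s.
A emits 50 × 12180 = 609000 frames; B emits 60 × 12180 = 730800.
Difference = 121800 frames; B is ahead of A.

121800 frames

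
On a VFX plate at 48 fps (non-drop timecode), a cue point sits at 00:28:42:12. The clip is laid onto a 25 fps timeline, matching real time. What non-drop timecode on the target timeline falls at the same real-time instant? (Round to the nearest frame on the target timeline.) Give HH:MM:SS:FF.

00:28:42:06

Source frame index: (0×3600 + 28×60 + 42) × 48 + 12 = 82668.
Real time: 82668 / (48) = 6889/4 s.
Target frame: (6889/4) × (25) = 172225/4 ≈ 43056.250 → 43056.
At 25 labels/s: frame 43056 → 00:28:42:06.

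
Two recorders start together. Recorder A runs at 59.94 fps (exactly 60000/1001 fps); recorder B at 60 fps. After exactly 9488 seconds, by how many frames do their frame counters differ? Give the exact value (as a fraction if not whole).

569280/1001 frames

A emits 60000/1001 × 9488 = 569280000/1001 frames; B emits 60 × 9488 = 569280.
Difference = 569280/1001 frames (≈ 568.7113); B is ahead of A.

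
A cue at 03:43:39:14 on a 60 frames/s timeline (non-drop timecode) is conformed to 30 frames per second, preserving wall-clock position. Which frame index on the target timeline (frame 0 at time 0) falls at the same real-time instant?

frame 402577

Source frame index: (3×3600 + 43×60 + 39) × 60 + 14 = 805154.
Real time: 805154 / (60) = 402577/30 s.
Target frame: (402577/30) × (30) = 402577.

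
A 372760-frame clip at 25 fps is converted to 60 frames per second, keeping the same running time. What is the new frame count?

894624 frames

Target frames = source frames × (target rate / source rate) = 372760 × (60)/(25) = 372760 × 12/5 = 894624.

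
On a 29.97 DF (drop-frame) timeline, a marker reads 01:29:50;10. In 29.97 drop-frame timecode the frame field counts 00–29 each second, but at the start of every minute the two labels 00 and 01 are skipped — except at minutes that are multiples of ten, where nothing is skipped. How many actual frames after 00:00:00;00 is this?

161548

Complete 10-minute blocks: 8, each 17982 frames → 143856.
Remaining 9 whole minutes in the current block: 1800 + 8 × 1798 = 16184 frames.
Within the current minute: 50 × 30 + 10 − 2 = 1508 (labels ;00/;01 skipped at this minute). Total = 143856 + 16184 + 1508 = 161548.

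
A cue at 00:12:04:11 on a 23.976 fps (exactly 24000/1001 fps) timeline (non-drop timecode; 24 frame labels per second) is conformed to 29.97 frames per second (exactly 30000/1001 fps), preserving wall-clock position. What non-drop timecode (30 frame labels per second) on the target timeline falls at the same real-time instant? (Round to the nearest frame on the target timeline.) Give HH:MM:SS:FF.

Source frame index: (0×3600 + 12×60 + 4) × 24 + 11 = 17387.
Real time: 17387 / (24000/1001) = 17404387/24000 s.
Target frame: (17404387/24000) × (30000/1001) = 86935/4 ≈ 21733.750 → 21734.
At 30 labels/s: frame 21734 → 00:12:04:14.

00:12:04:14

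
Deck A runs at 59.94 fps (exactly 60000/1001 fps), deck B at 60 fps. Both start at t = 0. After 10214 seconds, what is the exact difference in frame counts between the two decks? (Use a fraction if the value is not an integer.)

A emits 60000/1001 × 10214 = 612840000/1001 frames; B emits 60 × 10214 = 612840.
Difference = 612840/1001 frames (≈ 612.2278); B is ahead of A.

612840/1001 frames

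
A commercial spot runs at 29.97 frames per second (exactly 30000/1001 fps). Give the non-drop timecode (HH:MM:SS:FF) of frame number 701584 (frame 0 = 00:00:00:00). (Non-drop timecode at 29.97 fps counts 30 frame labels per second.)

701584 ÷ 30 = 23386 full seconds, remainder 4 frames.
23386 s = 6 h 29 min 46 s.
Timecode: 06:29:46:04.

06:29:46:04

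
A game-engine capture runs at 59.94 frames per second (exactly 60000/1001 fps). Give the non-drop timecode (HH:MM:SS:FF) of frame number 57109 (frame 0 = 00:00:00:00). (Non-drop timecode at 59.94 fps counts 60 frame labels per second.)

57109 ÷ 60 = 951 full seconds, remainder 49 frames.
951 s = 0 h 15 min 51 s.
Timecode: 00:15:51:49.

00:15:51:49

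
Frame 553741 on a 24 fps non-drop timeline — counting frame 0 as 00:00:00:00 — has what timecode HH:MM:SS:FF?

06:24:32:13

553741 ÷ 24 = 23072 full seconds, remainder 13 frames.
23072 s = 6 h 24 min 32 s.
Timecode: 06:24:32:13.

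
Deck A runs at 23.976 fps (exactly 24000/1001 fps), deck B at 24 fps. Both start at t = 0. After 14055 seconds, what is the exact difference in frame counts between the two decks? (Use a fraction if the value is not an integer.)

A emits 24000/1001 × 14055 = 337320000/1001 frames; B emits 24 × 14055 = 337320.
Difference = 337320/1001 frames (≈ 336.9830); B is ahead of A.

337320/1001 frames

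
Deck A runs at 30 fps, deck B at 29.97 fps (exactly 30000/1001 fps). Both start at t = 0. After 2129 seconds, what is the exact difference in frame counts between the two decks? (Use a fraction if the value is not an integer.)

A emits 30 × 2129 = 63870 frames; B emits 30000/1001 × 2129 = 63870000/1001.
Difference = 63870/1001 frames (≈ 63.8062); B is behind A.

63870/1001 frames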